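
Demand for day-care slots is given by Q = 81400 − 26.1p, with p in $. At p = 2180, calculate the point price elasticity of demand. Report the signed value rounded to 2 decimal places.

dQ/dp = −26.1. At p = 2180, Q = 81400 − 26.1(2180) = 24502.
Ed = (dQ/dp)·(p/Q) = −26.1 × (2180/24502) = -2.3221…

-2.32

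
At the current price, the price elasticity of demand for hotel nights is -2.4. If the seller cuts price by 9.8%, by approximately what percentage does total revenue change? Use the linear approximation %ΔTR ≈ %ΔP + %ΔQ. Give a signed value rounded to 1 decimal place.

+13.7%

%ΔQ ≈ Ed × %ΔP = (-2.4) × (-9.8%) = +23.5200%
%ΔTR ≈ %ΔP + %ΔQ = (-9.8%) + (+23.5200%) = +13.7200%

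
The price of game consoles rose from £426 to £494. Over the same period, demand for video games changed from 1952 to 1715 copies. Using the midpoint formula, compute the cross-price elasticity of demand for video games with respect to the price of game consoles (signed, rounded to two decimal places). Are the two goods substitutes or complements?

%ΔQ_{video games} = (1715 − 1952)/avg = -237/1833.5 = -0.129260…
%ΔP_{game consoles} = (494 − 426)/avg = 68/460 = 0.147826…
E_cross = (-237/1833.5) / (68/460) = -0.8744…
E_cross < 0 ⇒ the goods are complements.

-0.87; complements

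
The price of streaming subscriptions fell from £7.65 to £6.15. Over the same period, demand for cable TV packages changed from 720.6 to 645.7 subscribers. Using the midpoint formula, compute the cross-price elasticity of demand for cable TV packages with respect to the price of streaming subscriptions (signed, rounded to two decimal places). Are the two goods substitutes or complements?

0.50; substitutes

%ΔQ_{cable TV packages} = (645.7 − 720.6)/avg = -74.9/683.15 = -0.109639…
%ΔP_{streaming subscriptions} = (6.15 − 7.65)/avg = -1.5/6.9 = -0.217391…
E_cross = (-74.9/683.15) / (-1.5/6.9) = 0.5043…
E_cross > 0 ⇒ the goods are substitutes.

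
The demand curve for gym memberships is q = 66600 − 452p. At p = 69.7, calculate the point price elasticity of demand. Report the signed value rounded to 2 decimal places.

dq/dp = −452. At p = 69.7, q = 66600 − 452(69.7) = 35095.6.
Ed = (dq/dp)·(p/q) = −452 × (69.7/35095.6) = -0.8976…

-0.90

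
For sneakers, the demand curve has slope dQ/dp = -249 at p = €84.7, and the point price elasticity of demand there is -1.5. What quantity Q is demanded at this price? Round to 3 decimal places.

14060.200

Ed = (dQ/dp)·(p/Q) ⇒ Q = (dQ/dp)·p/Ed = (-249)·84.7/(-1.5) = 14060.2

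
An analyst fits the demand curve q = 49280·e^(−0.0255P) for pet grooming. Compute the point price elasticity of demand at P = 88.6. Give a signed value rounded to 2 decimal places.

-2.26

dq/dP = −0.0255·q = -131.223. At P = 88.6, q = 5145.99.
Ed = (dq/dP)·(P/q) = (-131.223) × (88.6/5145.99) = -2.2593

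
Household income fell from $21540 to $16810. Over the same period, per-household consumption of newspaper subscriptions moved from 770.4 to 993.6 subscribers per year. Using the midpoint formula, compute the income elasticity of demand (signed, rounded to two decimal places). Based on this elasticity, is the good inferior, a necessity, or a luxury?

%ΔQ = (993.6 − 770.4)/[( 770.4 + 993.6)/2] = 223.2/882 = 0.253061…
%ΔIncome = (16810 − 21540)/[( 21540 + 16810)/2] = -4730/19175 = -0.246675…
E_income = (223.2/882) / (-4730/19175) = -1.0258…
E_income < 0 ⇒ inferior good.

-1.03; inferior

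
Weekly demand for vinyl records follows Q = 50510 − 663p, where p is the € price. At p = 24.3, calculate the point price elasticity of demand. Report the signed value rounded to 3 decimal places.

dQ/dp = −663. At p = 24.3, Q = 50510 − 663(24.3) = 34399.1.
Ed = (dQ/dp)·(p/Q) = −663 × (24.3/34399.1) = -0.46835…

-0.468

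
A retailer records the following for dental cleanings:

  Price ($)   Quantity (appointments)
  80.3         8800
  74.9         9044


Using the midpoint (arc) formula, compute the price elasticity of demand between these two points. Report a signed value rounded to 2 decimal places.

%ΔQ = (9044 − 8800) / [(8800 + 9044)/2] = 244/8922 = 0.027348…
%ΔP = (74.9 − 80.3) / [(80.3 + 74.9)/2] = -5.4/77.6 = -0.069587…
Arc Ed = %ΔQ / %ΔP = (244/8922) / (-5.4/77.6) = -0.3930…

-0.39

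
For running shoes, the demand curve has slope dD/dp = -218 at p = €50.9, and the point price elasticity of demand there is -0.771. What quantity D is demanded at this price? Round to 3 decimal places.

Ed = (dD/dp)·(p/D) ⇒ D = (dD/dp)·p/Ed = (-218)·50.9/(-0.771) = 14391.95849…

14391.958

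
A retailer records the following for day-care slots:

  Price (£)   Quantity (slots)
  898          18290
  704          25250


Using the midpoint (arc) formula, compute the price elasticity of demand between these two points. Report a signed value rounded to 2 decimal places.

%ΔQ = (25250 − 18290) / [(18290 + 25250)/2] = 6960/21770 = 0.319706…
%ΔP = (704 − 898) / [(898 + 704)/2] = -194/801 = -0.242197…
Arc Ed = %ΔQ / %ΔP = (6960/21770) / (-194/801) = -1.3200…

-1.32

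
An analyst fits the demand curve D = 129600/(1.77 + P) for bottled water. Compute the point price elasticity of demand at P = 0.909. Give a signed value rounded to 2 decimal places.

-0.34

dD/dP = −129600/(1.77 + P)² = -18057.6. At P = 0.909, D = 48376.3.
Ed = (dD/dP)·(P/D) = (-18057.6) × (0.909/48376.3) = -0.3393…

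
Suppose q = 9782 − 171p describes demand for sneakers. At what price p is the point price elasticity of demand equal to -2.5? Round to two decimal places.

40.86

Ed = −171p/(9782 − 171p). Set this equal to -2.5:
171p = 2.5·(9782 − 171p) ⇒ 171p(1 + 2.5) = 2.5·9782
p = 2.5·9782 / (171·3.5) = 40.8604…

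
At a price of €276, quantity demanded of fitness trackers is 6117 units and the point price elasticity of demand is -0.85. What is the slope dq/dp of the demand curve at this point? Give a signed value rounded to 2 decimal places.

-18.84

Ed = (dq/dp)·(p/q) ⇒ dq/dp = Ed·q/p = (-0.85)·6117/276 = -18.8385…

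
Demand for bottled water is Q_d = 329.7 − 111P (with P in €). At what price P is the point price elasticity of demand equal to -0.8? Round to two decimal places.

1.32

Ed = −111P/(329.7 − 111P). Set this equal to -0.8:
111P = 0.8·(329.7 − 111P) ⇒ 111P(1 + 0.8) = 0.8·329.7
P = 0.8·329.7 / (111·1.8) = 1.3201…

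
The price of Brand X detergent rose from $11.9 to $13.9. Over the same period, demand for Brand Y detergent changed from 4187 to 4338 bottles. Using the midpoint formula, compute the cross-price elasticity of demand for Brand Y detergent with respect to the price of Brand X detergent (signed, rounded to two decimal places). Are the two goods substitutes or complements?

%ΔQ_{Brand Y detergent} = (4338 − 4187)/avg = 151/4262.5 = 0.035425…
%ΔP_{Brand X detergent} = (13.9 − 11.9)/avg = 2/12.9 = 0.155038…
E_cross = (151/4262.5) / (2/12.9) = 0.2284…
E_cross > 0 ⇒ the goods are substitutes.

0.23; substitutes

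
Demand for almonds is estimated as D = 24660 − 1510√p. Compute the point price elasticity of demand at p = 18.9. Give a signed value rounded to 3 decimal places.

-0.181

dD/dp = −1510/(2√p) = -173.666. At p = 18.9, D = 18095.4.
Ed = (dD/dp)·(p/D) = (-173.666) × (18.9/18095.4) = -0.18138…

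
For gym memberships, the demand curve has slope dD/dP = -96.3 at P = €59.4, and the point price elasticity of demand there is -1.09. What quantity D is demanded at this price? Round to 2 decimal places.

5247.91

Ed = (dD/dP)·(P/D) ⇒ D = (dD/dP)·P/Ed = (-96.3)·59.4/(-1.09) = 5247.9082…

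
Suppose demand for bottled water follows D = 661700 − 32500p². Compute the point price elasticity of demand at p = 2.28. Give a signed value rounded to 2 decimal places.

-0.69

dD/dp = −2·32500·p = -148200. At p = 2.28, D = 492752.
Ed = (dD/dp)·(p/D) = (-148200) × (2.28/492752) = -0.6857…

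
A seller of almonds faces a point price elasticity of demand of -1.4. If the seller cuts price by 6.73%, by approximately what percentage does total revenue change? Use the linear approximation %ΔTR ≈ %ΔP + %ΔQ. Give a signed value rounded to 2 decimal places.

%ΔQ ≈ Ed × %ΔP = (-1.4) × (-6.73%) = +9.4220%
%ΔTR ≈ %ΔP + %ΔQ = (-6.73%) + (+9.4220%) = +2.6920%

+2.69%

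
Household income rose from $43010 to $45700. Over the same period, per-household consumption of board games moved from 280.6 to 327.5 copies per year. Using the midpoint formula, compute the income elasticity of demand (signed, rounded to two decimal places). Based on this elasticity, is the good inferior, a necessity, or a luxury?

%ΔQ = (327.5 − 280.6)/[( 280.6 + 327.5)/2] = 46.9/304.05 = 0.154250…
%ΔIncome = (45700 − 43010)/[( 43010 + 45700)/2] = 2690/44355 = 0.060647…
E_income = (46.9/304.05) / (2690/44355) = 2.5434…
E_income > 1 ⇒ normal good, luxury.

2.54; luxury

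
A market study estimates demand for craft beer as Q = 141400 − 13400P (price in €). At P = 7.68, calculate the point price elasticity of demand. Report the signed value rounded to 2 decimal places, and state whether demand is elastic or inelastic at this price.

-2.67; elastic

dQ/dP = −13400. At P = 7.68, Q = 141400 − 13400(7.68) = 38488.
Ed = (dQ/dP)·(P/Q) = −13400 × (7.68/38488) = -2.6738…
|Ed| = 2.67 > 1, so demand is elastic.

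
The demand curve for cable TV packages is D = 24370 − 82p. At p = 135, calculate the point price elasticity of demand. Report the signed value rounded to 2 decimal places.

-0.83

dD/dp = −82. At p = 135, D = 24370 − 82(135) = 13300.
Ed = (dD/dp)·(p/D) = −82 × (135/13300) = -0.8323…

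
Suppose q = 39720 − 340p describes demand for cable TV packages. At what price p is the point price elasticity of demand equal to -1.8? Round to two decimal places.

75.10

Ed = −340p/(39720 − 340p). Set this equal to -1.8:
340p = 1.8·(39720 − 340p) ⇒ 340p(1 + 1.8) = 1.8·39720
p = 1.8·39720 / (340·2.8) = 75.1008…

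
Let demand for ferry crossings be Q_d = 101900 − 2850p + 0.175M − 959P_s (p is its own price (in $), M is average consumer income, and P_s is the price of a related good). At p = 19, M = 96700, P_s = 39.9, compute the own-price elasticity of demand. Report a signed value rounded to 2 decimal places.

At the given values, Q_d = 101900 − 2850(19) + 0.175(96700) − 959(39.9) = 26408.4.
∂Q_d/∂p = −2850.
E = (-2850) × (19/26408.4) = -2.0504…

-2.05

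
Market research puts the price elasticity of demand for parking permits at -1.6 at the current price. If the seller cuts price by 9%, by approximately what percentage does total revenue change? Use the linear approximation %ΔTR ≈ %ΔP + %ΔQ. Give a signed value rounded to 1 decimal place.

%ΔQ ≈ Ed × %ΔP = (-1.6) × (-9%) = +14.4000%
%ΔTR ≈ %ΔP + %ΔQ = (-9%) + (+14.4000%) = +5.4000%

+5.4%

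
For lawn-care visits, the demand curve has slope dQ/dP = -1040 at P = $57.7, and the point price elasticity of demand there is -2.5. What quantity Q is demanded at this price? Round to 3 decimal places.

24003.200

Ed = (dQ/dP)·(P/Q) ⇒ Q = (dQ/dP)·P/Ed = (-1040)·57.7/(-2.5) = 24003.2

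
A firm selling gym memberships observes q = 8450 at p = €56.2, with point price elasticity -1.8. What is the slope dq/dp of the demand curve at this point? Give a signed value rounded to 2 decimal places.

-270.64

Ed = (dq/dp)·(p/q) ⇒ dq/dp = Ed·q/p = (-1.8)·8450/56.2 = -270.6405…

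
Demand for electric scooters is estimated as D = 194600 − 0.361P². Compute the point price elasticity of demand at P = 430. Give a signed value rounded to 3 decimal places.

-1.044

dD/dP = −2·0.361·P = -310.46. At P = 430, D = 127851.1.
Ed = (dD/dP)·(P/D) = (-310.46) × (430/127851.1) = -1.04416…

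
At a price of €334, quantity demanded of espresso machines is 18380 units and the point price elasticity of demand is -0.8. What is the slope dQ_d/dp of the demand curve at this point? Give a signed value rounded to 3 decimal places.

Ed = (dQ_d/dp)·(p/Q_d) ⇒ dQ_d/dp = Ed·Q_d/p = (-0.8)·18380/334 = -44.02395…

-44.024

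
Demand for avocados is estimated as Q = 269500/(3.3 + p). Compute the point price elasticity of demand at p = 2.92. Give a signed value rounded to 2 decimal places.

dQ/dp = −269500/(3.3 + p)² = -6965.91. At p = 2.92, Q = 43328.
Ed = (dQ/dp)·(p/Q) = (-6965.91) × (2.92/43328) = -0.4694…

-0.47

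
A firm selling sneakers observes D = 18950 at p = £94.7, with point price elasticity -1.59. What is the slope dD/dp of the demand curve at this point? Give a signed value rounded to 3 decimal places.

-318.168

Ed = (dD/dp)·(p/D) ⇒ dD/dp = Ed·D/p = (-1.59)·18950/94.7 = -318.16789…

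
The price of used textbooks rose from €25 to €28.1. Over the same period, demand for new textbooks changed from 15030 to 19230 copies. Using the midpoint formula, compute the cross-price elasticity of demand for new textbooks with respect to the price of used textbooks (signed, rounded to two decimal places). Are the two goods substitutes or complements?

2.10; substitutes

%ΔQ_{new textbooks} = (19230 − 15030)/avg = 4200/17130 = 0.245183…
%ΔP_{used textbooks} = (28.1 − 25)/avg = 3.1/26.55 = 0.116760…
E_cross = (4200/17130) / (3.1/26.55) = 2.0998…
E_cross > 0 ⇒ the goods are substitutes.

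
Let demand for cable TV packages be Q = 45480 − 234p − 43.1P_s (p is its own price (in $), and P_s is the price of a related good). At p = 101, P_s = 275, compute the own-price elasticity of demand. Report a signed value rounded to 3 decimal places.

At the given values, Q = 45480 − 234(101) − 43.1(275) = 9993.5.
∂Q/∂p = −234.
E = (-234) × (101/9993.5) = -2.36493…

-2.365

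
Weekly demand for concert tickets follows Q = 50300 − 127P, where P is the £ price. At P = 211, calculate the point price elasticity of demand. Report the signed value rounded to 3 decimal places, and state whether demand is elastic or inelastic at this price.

dQ/dP = −127. At P = 211, Q = 50300 − 127(211) = 23503.
Ed = (dQ/dP)·(P/Q) = −127 × (211/23503) = -1.14015…
|Ed| = 1.140 > 1, so demand is elastic.

-1.140; elastic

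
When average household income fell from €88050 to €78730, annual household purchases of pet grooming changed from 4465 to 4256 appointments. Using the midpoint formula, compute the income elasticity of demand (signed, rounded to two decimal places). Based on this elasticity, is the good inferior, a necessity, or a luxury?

%ΔQ = (4256 − 4465)/[( 4465 + 4256)/2] = -209/4360.5 = -0.047930…
%ΔIncome = (78730 − 88050)/[( 88050 + 78730)/2] = -9320/83390 = -0.111764…
E_income = (-209/4360.5) / (-9320/83390) = 0.4288…
0 < E_income < 1 ⇒ normal good, necessity.

0.43; necessity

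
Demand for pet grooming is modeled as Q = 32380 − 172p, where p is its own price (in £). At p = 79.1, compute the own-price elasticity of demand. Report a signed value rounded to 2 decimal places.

-0.72

At the given values, Q = 32380 − 172(79.1) = 18774.8.
∂Q/∂p = −172.
E = (-172) × (79.1/18774.8) = -0.7246…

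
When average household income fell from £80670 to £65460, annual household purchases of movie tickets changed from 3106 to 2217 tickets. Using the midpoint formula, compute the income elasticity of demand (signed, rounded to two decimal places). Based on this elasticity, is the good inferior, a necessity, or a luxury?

1.60; luxury

%ΔQ = (2217 − 3106)/[( 3106 + 2217)/2] = -889/2661.5 = -0.334022…
%ΔIncome = (65460 − 80670)/[( 80670 + 65460)/2] = -15210/73065 = -0.208170…
E_income = (-889/2661.5) / (-15210/73065) = 1.6045…
E_income > 1 ⇒ normal good, luxury.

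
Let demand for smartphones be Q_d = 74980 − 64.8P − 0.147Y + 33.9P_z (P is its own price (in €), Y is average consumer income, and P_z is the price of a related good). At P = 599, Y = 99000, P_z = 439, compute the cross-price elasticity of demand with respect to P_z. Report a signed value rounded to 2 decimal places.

At the given values, Q_d = 74980 − 64.8(599) − 0.147(99000) + 33.9(439) = 36493.9.
∂Q_d/∂P_z = 33.9.
E = (33.9) × (439/36493.9) = 0.4077…

0.41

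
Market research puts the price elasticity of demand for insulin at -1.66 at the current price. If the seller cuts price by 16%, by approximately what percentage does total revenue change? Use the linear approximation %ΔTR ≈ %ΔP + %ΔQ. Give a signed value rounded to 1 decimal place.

%ΔQ ≈ Ed × %ΔP = (-1.66) × (-16%) = +26.5600%
%ΔTR ≈ %ΔP + %ΔQ = (-16%) + (+26.5600%) = +10.5600%

+10.6%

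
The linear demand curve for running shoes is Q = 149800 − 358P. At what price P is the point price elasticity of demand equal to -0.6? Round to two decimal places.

Ed = −358P/(149800 − 358P). Set this equal to -0.6:
358P = 0.6·(149800 − 358P) ⇒ 358P(1 + 0.6) = 0.6·149800
P = 0.6·149800 / (358·1.6) = 156.9134…

156.91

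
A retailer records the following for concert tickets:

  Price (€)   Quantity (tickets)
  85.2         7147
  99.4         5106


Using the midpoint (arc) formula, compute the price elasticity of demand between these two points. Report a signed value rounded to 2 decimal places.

%ΔQ = (5106 − 7147) / [(7147 + 5106)/2] = -2041/6126.5 = -0.333142…
%ΔP = (99.4 − 85.2) / [(85.2 + 99.4)/2] = 14.2/92.3 = 0.153846…
Arc Ed = %ΔQ / %ΔP = (-2041/6126.5) / (14.2/92.3) = -2.1654…

-2.17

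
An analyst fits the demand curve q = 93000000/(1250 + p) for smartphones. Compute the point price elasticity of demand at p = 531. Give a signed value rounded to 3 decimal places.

dq/dp = −93000000/(1250 + p)² = -29.3194. At p = 531, q = 52217.9.
Ed = (dq/dp)·(p/q) = (-29.3194) × (531/52217.9) = -0.29814…

-0.298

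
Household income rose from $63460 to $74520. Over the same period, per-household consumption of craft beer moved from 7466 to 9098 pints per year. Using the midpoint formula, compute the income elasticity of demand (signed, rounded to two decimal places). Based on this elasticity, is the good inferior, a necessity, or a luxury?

1.23; luxury

%ΔQ = (9098 − 7466)/[( 7466 + 9098)/2] = 1632/8282 = 0.197053…
%ΔIncome = (74520 − 63460)/[( 63460 + 74520)/2] = 11060/68990 = 0.160313…
E_income = (1632/8282) / (11060/68990) = 1.2291…
E_income > 1 ⇒ normal good, luxury.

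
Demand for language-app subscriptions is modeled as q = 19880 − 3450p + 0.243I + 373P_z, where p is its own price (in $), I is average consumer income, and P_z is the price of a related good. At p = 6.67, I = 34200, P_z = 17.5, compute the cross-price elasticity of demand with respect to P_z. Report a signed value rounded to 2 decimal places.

0.56

At the given values, q = 19880 − 3450(6.67) + 0.243(34200) + 373(17.5) = 11706.6.
∂q/∂P_z = 373.
E = (373) × (17.5/11706.6) = 0.5575…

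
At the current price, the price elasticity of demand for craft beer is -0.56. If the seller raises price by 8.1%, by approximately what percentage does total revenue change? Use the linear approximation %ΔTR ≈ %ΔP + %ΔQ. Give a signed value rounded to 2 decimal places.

+3.56%

%ΔQ ≈ Ed × %ΔP = (-0.56) × (+8.1%) = -4.5360%
%ΔTR ≈ %ΔP + %ΔQ = (+8.1%) + (-4.5360%) = +3.5640%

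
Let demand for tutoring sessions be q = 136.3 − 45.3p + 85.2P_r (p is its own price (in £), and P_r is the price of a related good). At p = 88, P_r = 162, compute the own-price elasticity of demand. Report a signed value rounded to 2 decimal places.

At the given values, q = 136.3 − 45.3(88) + 85.2(162) = 9952.3.
∂q/∂p = −45.3.
E = (-45.3) × (88/9952.3) = -0.4005…

-0.40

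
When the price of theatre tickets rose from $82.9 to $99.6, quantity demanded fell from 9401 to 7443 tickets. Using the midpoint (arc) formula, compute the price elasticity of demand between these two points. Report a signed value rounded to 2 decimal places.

%ΔQ = (7443 − 9401) / [(9401 + 7443)/2] = -1958/8422 = -0.232486…
%ΔP = (99.6 − 82.9) / [(82.9 + 99.6)/2] = 16.7/91.25 = 0.183013…
Arc Ed = %ΔQ / %ΔP = (-1958/8422) / (16.7/91.25) = -1.2703…

-1.27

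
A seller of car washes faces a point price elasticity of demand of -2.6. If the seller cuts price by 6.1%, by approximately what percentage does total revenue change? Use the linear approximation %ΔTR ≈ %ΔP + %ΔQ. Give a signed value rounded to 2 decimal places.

%ΔQ ≈ Ed × %ΔP = (-2.6) × (-6.1%) = +15.8600%
%ΔTR ≈ %ΔP + %ΔQ = (-6.1%) + (+15.8600%) = +9.7600%

+9.76%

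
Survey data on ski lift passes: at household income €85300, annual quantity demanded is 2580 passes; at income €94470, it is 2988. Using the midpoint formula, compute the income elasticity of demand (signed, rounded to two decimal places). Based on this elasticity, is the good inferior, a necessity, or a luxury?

%ΔQ = (2988 − 2580)/[( 2580 + 2988)/2] = 408/2784 = 0.146551…
%ΔIncome = (94470 − 85300)/[( 85300 + 94470)/2] = 9170/89885 = 0.102019…
E_income = (408/2784) / (9170/89885) = 1.4365…
E_income > 1 ⇒ normal good, luxury.

1.44; luxury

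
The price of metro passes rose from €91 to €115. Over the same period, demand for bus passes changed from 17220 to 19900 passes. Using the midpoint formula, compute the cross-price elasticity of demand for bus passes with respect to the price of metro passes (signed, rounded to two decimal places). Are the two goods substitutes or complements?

0.62; substitutes

%ΔQ_{bus passes} = (19900 − 17220)/avg = 2680/18560 = 0.144396…
%ΔP_{metro passes} = (115 − 91)/avg = 24/103 = 0.233009…
E_cross = (2680/18560) / (24/103) = 0.6197…
E_cross > 0 ⇒ the goods are substitutes.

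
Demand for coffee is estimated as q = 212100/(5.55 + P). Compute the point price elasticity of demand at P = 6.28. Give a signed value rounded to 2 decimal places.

-0.53

dq/dP = −212100/(5.55 + P)² = -1515.55. At P = 6.28, q = 17929.
Ed = (dq/dP)·(P/q) = (-1515.55) × (6.28/17929) = -0.5308…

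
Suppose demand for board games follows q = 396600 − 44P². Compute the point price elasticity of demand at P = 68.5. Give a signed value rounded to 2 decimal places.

dq/dP = −2·44·P = -6028. At P = 68.5, q = 190141.
Ed = (dq/dP)·(P/q) = (-6028) × (68.5/190141) = -2.1716…

-2.17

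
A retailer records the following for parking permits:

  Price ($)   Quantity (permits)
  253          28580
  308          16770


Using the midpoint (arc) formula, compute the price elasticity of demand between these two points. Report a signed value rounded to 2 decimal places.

-2.66

%ΔQ = (16770 − 28580) / [(28580 + 16770)/2] = -11810/22675 = -0.520837…
%ΔP = (308 − 253) / [(253 + 308)/2] = 55/280.5 = 0.196078…
Arc Ed = %ΔQ / %ΔP = (-11810/22675) / (55/280.5) = -2.6562…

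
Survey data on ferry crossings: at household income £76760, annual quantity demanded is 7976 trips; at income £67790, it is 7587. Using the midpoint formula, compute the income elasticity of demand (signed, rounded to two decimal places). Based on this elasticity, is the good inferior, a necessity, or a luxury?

%ΔQ = (7587 − 7976)/[( 7976 + 7587)/2] = -389/7781.5 = -0.049990…
%ΔIncome = (67790 − 76760)/[( 76760 + 67790)/2] = -8970/72275 = -0.124109…
E_income = (-389/7781.5) / (-8970/72275) = 0.4027…
0 < E_income < 1 ⇒ normal good, necessity.

0.40; necessity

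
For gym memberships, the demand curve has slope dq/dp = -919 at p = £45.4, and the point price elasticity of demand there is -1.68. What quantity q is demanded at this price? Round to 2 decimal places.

24834.88

Ed = (dq/dp)·(p/q) ⇒ q = (dq/dp)·p/Ed = (-919)·45.4/(-1.68) = 24834.8809…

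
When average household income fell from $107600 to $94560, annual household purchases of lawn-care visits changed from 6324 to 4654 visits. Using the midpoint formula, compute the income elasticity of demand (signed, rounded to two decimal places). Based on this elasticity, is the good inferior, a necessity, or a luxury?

2.36; luxury

%ΔQ = (4654 − 6324)/[( 6324 + 4654)/2] = -1670/5489 = -0.304244…
%ΔIncome = (94560 − 107600)/[( 107600 + 94560)/2] = -13040/101080 = -0.129006…
E_income = (-1670/5489) / (-13040/101080) = 2.3583…
E_income > 1 ⇒ normal good, luxury.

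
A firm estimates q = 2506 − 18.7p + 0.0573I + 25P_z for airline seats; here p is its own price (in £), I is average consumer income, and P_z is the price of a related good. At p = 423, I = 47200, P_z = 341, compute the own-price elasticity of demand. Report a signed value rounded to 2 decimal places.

-1.36

At the given values, q = 2506 − 18.7(423) + 0.0573(47200) + 25(341) = 5825.46.
∂q/∂p = −18.7.
E = (-18.7) × (423/5825.46) = -1.3578…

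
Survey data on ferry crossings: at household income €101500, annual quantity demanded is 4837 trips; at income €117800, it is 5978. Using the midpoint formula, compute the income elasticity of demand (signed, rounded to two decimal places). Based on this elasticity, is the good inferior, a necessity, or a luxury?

1.42; luxury

%ΔQ = (5978 − 4837)/[( 4837 + 5978)/2] = 1141/5407.5 = 0.211003…
%ΔIncome = (117800 − 101500)/[( 101500 + 117800)/2] = 16300/109650 = 0.148654…
E_income = (1141/5407.5) / (16300/109650) = 1.4194…
E_income > 1 ⇒ normal good, luxury.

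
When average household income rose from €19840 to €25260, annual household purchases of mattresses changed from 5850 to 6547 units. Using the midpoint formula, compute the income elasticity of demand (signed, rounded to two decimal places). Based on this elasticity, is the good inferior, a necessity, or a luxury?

0.47; necessity

%ΔQ = (6547 − 5850)/[( 5850 + 6547)/2] = 697/6198.5 = 0.112446…
%ΔIncome = (25260 − 19840)/[( 19840 + 25260)/2] = 5420/22550 = 0.240354…
E_income = (697/6198.5) / (5420/22550) = 0.4678…
0 < E_income < 1 ⇒ normal good, necessity.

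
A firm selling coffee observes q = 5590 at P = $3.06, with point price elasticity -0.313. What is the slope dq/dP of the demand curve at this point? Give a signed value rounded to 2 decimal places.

Ed = (dq/dP)·(P/q) ⇒ dq/dP = Ed·q/P = (-0.313)·5590/3.06 = -571.7875…

-571.79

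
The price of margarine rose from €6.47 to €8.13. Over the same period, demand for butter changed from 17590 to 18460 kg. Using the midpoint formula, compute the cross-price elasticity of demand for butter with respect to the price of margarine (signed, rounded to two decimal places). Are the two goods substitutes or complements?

0.21; substitutes

%ΔQ_{butter} = (18460 − 17590)/avg = 870/18025 = 0.048266…
%ΔP_{margarine} = (8.13 − 6.47)/avg = 1.66/7.3 = 0.227397…
E_cross = (870/18025) / (1.66/7.3) = 0.2122…
E_cross > 0 ⇒ the goods are substitutes.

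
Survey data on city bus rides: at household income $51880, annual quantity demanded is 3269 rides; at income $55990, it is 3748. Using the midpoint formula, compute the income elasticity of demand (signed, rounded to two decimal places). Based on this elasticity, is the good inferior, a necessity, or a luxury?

%ΔQ = (3748 − 3269)/[( 3269 + 3748)/2] = 479/3508.5 = 0.136525…
%ΔIncome = (55990 − 51880)/[( 51880 + 55990)/2] = 4110/53935 = 0.076202…
E_income = (479/3508.5) / (4110/53935) = 1.7916…
E_income > 1 ⇒ normal good, luxury.

1.79; luxury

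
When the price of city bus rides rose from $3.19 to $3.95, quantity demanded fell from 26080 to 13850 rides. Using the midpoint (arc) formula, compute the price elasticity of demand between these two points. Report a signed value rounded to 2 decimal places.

-2.88

%ΔQ = (13850 − 26080) / [(26080 + 13850)/2] = -12230/19965 = -0.612572…
%ΔP = (3.95 − 3.19) / [(3.19 + 3.95)/2] = 0.76/3.57 = 0.212885…
Arc Ed = %ΔQ / %ΔP = (-12230/19965) / (0.76/3.57) = -2.8774…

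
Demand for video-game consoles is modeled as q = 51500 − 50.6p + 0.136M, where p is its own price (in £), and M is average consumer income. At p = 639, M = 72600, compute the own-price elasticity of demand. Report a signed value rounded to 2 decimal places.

At the given values, q = 51500 − 50.6(639) + 0.136(72600) = 29040.2.
∂q/∂p = −50.6.
E = (-50.6) × (639/29040.2) = -1.1134…

-1.11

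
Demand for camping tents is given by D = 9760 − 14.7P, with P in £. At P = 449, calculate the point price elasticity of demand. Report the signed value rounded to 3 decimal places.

-2.089

dD/dP = −14.7. At P = 449, D = 9760 − 14.7(449) = 3159.7.
Ed = (dD/dP)·(P/D) = −14.7 × (449/3159.7) = -2.08890…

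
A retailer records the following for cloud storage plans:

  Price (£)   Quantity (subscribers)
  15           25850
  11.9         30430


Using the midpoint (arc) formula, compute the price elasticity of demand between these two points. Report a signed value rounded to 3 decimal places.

-0.706

%ΔQ = (30430 − 25850) / [(25850 + 30430)/2] = 4580/28140 = 0.162757…
%ΔP = (11.9 − 15) / [(15 + 11.9)/2] = -3.1/13.45 = -0.230483…
Arc Ed = %ΔQ / %ΔP = (4580/28140) / (-3.1/13.45) = -0.70615…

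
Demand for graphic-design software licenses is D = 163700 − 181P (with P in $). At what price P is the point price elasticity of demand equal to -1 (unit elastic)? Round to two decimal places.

Ed = −181P/(163700 − 181P). Set this equal to -1:
181P = 1·(163700 − 181P) ⇒ 181P(1 + 1) = 1·163700
P = 1·163700 / (181·2) = 452.2099…

452.21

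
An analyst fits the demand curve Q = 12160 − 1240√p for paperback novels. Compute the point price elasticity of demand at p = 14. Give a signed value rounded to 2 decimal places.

dQ/dp = −1240/(2√p) = -165.702. At p = 14, Q = 7520.34.
Ed = (dQ/dp)·(p/Q) = (-165.702) × (14/7520.34) = -0.3084…

-0.31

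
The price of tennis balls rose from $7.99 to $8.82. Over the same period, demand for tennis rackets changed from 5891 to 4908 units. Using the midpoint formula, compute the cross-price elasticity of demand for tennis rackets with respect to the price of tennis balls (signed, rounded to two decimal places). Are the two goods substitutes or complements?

%ΔQ_{tennis rackets} = (4908 − 5891)/avg = -983/5399.5 = -0.182053…
%ΔP_{tennis balls} = (8.82 − 7.99)/avg = 0.83/8.405 = 0.098750…
E_cross = (-983/5399.5) / (0.83/8.405) = -1.8435…
E_cross < 0 ⇒ the goods are complements.

-1.84; complements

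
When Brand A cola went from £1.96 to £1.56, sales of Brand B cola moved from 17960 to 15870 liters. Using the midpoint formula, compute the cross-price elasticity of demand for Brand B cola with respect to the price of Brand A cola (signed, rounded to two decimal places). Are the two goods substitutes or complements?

%ΔQ_{Brand B cola} = (15870 − 17960)/avg = -2090/16915 = -0.123558…
%ΔP_{Brand A cola} = (1.56 − 1.96)/avg = -0.4/1.76 = -0.227272…
E_cross = (-2090/16915) / (-0.4/1.76) = 0.5436…
E_cross > 0 ⇒ the goods are substitutes.

0.54; substitutes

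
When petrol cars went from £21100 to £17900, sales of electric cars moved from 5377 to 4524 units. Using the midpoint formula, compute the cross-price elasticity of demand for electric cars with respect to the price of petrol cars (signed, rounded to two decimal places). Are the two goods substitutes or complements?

%ΔQ_{electric cars} = (4524 − 5377)/avg = -853/4950.5 = -0.172305…
%ΔP_{petrol cars} = (17900 − 21100)/avg = -3200/19500 = -0.164102…
E_cross = (-853/4950.5) / (-3200/19500) = 1.0499…
E_cross > 0 ⇒ the goods are substitutes.

1.05; substitutes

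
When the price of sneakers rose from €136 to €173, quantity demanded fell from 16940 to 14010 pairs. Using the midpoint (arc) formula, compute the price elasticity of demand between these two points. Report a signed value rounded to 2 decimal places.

%ΔQ = (14010 − 16940) / [(16940 + 14010)/2] = -2930/15475 = -0.189337…
%ΔP = (173 − 136) / [(136 + 173)/2] = 37/154.5 = 0.239482…
Arc Ed = %ΔQ / %ΔP = (-2930/15475) / (37/154.5) = -0.7906…

-0.79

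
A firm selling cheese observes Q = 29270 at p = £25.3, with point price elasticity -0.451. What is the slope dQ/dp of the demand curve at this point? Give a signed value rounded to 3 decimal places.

-521.770

Ed = (dQ/dp)·(p/Q) ⇒ dQ/dp = Ed·Q/p = (-0.451)·29270/25.3 = -521.76956…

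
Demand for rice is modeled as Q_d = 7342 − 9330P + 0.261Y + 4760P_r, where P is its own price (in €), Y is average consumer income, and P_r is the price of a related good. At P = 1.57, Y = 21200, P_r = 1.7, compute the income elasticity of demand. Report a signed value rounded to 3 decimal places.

0.876

At the given values, Q_d = 7342 − 9330(1.57) + 0.261(21200) + 4760(1.7) = 6319.1.
∂Q_d/∂Y = 0.261.
E = (0.261) × (21200/6319.1) = 0.87563…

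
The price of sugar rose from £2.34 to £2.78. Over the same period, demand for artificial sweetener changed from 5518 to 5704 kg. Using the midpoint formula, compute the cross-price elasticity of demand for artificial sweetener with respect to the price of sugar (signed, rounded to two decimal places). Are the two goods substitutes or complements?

0.19; substitutes

%ΔQ_{artificial sweetener} = (5704 − 5518)/avg = 186/5611 = 0.033149…
%ΔP_{sugar} = (2.78 − 2.34)/avg = 0.44/2.56 = 0.171875
E_cross = (186/5611) / (0.44/2.56) = 0.1928…
E_cross > 0 ⇒ the goods are substitutes.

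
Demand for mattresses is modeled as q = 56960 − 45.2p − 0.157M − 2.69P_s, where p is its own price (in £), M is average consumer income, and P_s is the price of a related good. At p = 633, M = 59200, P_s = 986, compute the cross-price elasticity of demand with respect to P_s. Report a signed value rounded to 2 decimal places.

-0.16

At the given values, q = 56960 − 45.2(633) − 0.157(59200) − 2.69(986) = 16401.66.
∂q/∂P_s = -2.69.
E = (-2.69) × (986/16401.66) = -0.1617…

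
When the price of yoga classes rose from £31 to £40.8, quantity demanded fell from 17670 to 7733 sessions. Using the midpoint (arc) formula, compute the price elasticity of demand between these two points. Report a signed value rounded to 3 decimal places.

%ΔQ = (7733 − 17670) / [(17670 + 7733)/2] = -9937/12701.5 = -0.782348…
%ΔP = (40.8 − 31) / [(31 + 40.8)/2] = 9.8/35.9 = 0.272980…
Arc Ed = %ΔQ / %ΔP = (-9937/12701.5) / (9.8/35.9) = -2.86595…

-2.866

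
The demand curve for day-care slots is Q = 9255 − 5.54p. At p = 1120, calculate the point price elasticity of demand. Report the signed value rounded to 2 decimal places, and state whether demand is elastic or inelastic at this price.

dQ/dp = −5.54. At p = 1120, Q = 9255 − 5.54(1120) = 3050.2.
Ed = (dQ/dp)·(p/Q) = −5.54 × (1120/3050.2) = -2.0342…
|Ed| = 2.03 > 1, so demand is elastic.

-2.03; elastic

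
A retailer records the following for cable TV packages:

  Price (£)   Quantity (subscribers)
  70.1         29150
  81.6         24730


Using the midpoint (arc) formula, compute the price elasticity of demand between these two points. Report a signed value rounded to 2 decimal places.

%ΔQ = (24730 − 29150) / [(29150 + 24730)/2] = -4420/26940 = -0.164068…
%ΔP = (81.6 − 70.1) / [(70.1 + 81.6)/2] = 11.5/75.85 = 0.151615…
Arc Ed = %ΔQ / %ΔP = (-4420/26940) / (11.5/75.85) = -1.0821…

-1.08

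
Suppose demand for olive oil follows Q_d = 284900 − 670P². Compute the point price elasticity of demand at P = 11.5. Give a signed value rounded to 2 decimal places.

-0.90

dQ_d/dP = −2·670·P = -15410. At P = 11.5, Q_d = 196292.5.
Ed = (dQ_d/dP)·(P/Q_d) = (-15410) × (11.5/196292.5) = -0.9028…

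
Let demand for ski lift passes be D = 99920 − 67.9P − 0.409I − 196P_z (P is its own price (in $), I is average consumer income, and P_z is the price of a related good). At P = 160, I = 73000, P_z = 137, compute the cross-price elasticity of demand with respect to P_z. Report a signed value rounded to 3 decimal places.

-0.830

At the given values, D = 99920 − 67.9(160) − 0.409(73000) − 196(137) = 32347.
∂D/∂P_z = -196.
E = (-196) × (137/32347) = -0.83012…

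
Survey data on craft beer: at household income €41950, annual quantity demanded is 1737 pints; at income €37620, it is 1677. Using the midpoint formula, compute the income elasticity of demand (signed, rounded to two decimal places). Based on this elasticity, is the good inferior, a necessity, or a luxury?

%ΔQ = (1677 − 1737)/[( 1737 + 1677)/2] = -60/1707 = -0.035149…
%ΔIncome = (37620 − 41950)/[( 41950 + 37620)/2] = -4330/39785 = -0.108834…
E_income = (-60/1707) / (-4330/39785) = 0.3229…
0 < E_income < 1 ⇒ normal good, necessity.

0.32; necessity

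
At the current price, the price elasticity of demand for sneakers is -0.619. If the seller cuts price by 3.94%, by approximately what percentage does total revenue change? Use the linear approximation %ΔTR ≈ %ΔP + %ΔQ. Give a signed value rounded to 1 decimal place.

%ΔQ ≈ Ed × %ΔP = (-0.619) × (-3.94%) = +2.4389%
%ΔTR ≈ %ΔP + %ΔQ = (-3.94%) + (+2.4389%) = -1.5011%

-1.5%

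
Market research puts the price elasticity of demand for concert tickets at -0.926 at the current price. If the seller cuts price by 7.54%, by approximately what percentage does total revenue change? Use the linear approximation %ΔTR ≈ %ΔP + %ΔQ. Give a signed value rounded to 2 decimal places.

-0.56%

%ΔQ ≈ Ed × %ΔP = (-0.926) × (-7.54%) = +6.9820%
%ΔTR ≈ %ΔP + %ΔQ = (-7.54%) + (+6.9820%) = -0.5580%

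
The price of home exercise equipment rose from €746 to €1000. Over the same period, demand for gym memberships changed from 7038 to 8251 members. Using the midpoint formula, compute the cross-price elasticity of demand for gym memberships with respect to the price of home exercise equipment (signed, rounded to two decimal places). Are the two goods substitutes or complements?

%ΔQ_{gym memberships} = (8251 − 7038)/avg = 1213/7644.5 = 0.158676…
%ΔP_{home exercise equipment} = (1000 − 746)/avg = 254/873 = 0.290950…
E_cross = (1213/7644.5) / (254/873) = 0.5453…
E_cross > 0 ⇒ the goods are substitutes.

0.55; substitutes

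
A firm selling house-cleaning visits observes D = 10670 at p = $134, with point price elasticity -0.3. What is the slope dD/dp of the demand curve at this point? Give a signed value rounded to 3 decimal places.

-23.888

Ed = (dD/dp)·(p/D) ⇒ dD/dp = Ed·D/p = (-0.3)·10670/134 = -23.88805…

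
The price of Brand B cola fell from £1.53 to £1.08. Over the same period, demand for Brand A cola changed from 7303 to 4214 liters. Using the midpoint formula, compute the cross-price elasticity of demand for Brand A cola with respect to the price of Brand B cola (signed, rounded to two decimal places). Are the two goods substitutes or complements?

1.56; substitutes

%ΔQ_{Brand A cola} = (4214 − 7303)/avg = -3089/5758.5 = -0.536424…
%ΔP_{Brand B cola} = (1.08 − 1.53)/avg = -0.45/1.305 = -0.344827…
E_cross = (-3089/5758.5) / (-0.45/1.305) = 1.5556…
E_cross > 0 ⇒ the goods are substitutes.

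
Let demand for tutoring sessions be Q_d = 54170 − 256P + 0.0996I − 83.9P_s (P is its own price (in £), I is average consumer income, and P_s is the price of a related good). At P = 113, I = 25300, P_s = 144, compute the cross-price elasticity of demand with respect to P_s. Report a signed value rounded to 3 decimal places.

-0.770

At the given values, Q_d = 54170 − 256(113) + 0.0996(25300) − 83.9(144) = 15680.28.
∂Q_d/∂P_s = -83.9.
E = (-83.9) × (144/15680.28) = -0.77049…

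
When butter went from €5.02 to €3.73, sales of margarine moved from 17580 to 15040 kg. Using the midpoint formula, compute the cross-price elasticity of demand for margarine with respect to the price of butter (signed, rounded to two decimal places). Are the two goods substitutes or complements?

%ΔQ_{margarine} = (15040 − 17580)/avg = -2540/16310 = -0.155732…
%ΔP_{butter} = (3.73 − 5.02)/avg = -1.29/4.375 = -0.294857…
E_cross = (-2540/16310) / (-1.29/4.375) = 0.5281…
E_cross > 0 ⇒ the goods are substitutes.

0.53; substitutes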